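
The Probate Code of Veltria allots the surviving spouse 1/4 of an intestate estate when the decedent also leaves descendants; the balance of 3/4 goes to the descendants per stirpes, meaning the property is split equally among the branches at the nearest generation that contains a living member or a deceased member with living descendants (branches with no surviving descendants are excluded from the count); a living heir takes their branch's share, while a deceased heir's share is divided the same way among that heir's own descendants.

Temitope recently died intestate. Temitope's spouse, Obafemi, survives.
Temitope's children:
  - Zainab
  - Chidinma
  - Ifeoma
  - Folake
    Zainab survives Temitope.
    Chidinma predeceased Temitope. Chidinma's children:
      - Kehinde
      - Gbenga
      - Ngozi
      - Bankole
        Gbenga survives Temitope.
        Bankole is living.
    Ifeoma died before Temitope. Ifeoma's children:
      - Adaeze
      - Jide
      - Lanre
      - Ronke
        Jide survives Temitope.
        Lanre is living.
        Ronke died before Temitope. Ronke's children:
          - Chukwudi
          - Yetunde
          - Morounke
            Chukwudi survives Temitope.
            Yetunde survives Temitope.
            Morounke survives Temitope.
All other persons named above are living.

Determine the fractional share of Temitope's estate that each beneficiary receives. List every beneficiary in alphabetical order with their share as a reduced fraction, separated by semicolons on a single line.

Adaeze 3/64; Bankole 3/64; Chukwudi 1/64; Folake 3/16; Gbenga 3/64; Jide 3/64; Kehinde 3/64; Lanre 3/64; Morounke 1/64; Ngozi 3/64; Obafemi 1/4; Yetunde 1/64; Zainab 3/16

Obafemi, as surviving spouse, takes 1/4.
The remaining 3/4 passes to Temitope's descendants per stirpes.
The 3/4 is divided into 4 equal shares of 3/16 among Zainab, Chidinma, Ifeoma, Folake.
Zainab is living and takes 3/16.
Chidinma predeceased; the 3/16 allotted to Chidinma's branch passes to Chidinma's issue by representation.
The 3/16 is divided into 4 equal shares of 3/64 among Kehinde, Gbenga, Ngozi, Bankole.
Kehinde is living and takes 3/64.
Gbenga is living and takes 3/64.
Ngozi is living and takes 3/64.
Bankole is living and takes 3/64.
Ifeoma predeceased; the 3/16 allotted to Ifeoma's branch passes to Ifeoma's issue by representation.
The 3/16 is divided into 4 equal shares of 3/64 among Adaeze, Jide, Lanre, Ronke.
Adaeze is living and takes 3/64.
Jide is living and takes 3/64.
Lanre is living and takes 3/64.
Ronke predeceased; the 3/64 allotted to Ronke's branch passes to Ronke's issue by representation.
The 3/64 is divided into 3 equal shares of 1/64 among Chukwudi, Yetunde, Morounke.
Chukwudi is living and takes 1/64.
Yetunde is living and takes 1/64.
Morounke is living and takes 1/64.
Folake is living and takes 3/16.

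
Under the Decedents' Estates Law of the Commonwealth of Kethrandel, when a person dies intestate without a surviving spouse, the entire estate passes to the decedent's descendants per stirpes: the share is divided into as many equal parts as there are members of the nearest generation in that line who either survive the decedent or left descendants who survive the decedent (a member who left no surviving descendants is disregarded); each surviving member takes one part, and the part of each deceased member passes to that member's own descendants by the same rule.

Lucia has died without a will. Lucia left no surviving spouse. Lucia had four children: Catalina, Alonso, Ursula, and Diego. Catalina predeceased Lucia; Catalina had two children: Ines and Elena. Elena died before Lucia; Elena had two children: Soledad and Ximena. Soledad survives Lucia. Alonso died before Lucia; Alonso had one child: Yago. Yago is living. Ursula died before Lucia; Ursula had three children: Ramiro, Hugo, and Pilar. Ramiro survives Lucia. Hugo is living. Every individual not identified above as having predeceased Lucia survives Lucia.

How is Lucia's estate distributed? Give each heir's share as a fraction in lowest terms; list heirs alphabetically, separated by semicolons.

Diego 1/4; Hugo 1/12; Ines 1/8; Pilar 1/12; Ramiro 1/12; Soledad 1/16; Ximena 1/16; Yago 1/4

There is no surviving spouse, so the entire estate passes to Lucia's descendants per stirpes.
The estate is divided into 4 equal shares of 1/4 among Catalina, Alonso, Ursula, Diego.
Catalina predeceased; the 1/4 allotted to Catalina's branch passes to Catalina's issue by representation.
The 1/4 is divided into 2 equal shares of 1/8 among Ines, Elena.
Ines is living and takes 1/8.
Elena predeceased; the 1/8 allotted to Elena's branch passes to Elena's issue by representation.
The 1/8 is divided into 2 equal shares of 1/16 among Soledad, Ximena.
Soledad is living and takes 1/16.
Ximena is living and takes 1/16.
Alonso predeceased; the 1/4 allotted to Alonso's branch passes to Alonso's issue by representation.
Yago is the sole taker at this level and receives the full 1/4.
Ursula predeceased; the 1/4 allotted to Ursula's branch passes to Ursula's issue by representation.
The 1/4 is divided into 3 equal shares of 1/12 among Ramiro, Hugo, Pilar.
Ramiro is living and takes 1/12.
Hugo is living and takes 1/12.
Pilar is living and takes 1/12.
Diego is living and takes 1/4.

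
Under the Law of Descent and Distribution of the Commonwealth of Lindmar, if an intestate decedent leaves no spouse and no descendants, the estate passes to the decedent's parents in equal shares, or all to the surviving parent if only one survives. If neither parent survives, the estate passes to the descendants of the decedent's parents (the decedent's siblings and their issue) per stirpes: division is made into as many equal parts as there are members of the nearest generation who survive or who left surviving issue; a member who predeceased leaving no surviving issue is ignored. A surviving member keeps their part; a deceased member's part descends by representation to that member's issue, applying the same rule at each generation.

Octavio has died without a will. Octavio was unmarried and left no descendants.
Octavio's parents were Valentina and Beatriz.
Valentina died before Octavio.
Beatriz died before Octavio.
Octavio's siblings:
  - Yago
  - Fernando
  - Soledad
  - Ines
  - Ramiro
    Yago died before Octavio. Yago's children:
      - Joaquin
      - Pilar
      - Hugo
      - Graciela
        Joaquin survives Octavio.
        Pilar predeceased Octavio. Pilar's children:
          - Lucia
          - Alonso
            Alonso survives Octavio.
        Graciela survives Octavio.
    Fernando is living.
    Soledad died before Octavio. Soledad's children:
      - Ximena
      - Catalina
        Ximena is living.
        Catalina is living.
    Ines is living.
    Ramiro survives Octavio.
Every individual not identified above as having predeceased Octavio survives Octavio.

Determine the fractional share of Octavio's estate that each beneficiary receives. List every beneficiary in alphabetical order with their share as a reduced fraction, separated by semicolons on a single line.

Alonso 1/40; Catalina 1/10; Fernando 1/5; Graciela 1/20; Hugo 1/20; Ines 1/5; Joaquin 1/20; Lucia 1/40; Ramiro 1/5; Ximena 1/10

Neither parent survives and there are no descendants, so the estate passes to Octavio's siblings and their issue per stirpes.
The estate is divided into 5 equal shares of 1/5 among Yago, Fernando, Soledad, Ines, Ramiro.
Yago predeceased; the 1/5 allotted to Yago's branch passes to Yago's issue by representation.
The 1/5 is divided into 4 equal shares of 1/20 among Joaquin, Pilar, Hugo, Graciela.
Joaquin is living and takes 1/20.
Pilar predeceased; the 1/20 allotted to Pilar's branch passes to Pilar's issue by representation.
The 1/20 is divided into 2 equal shares of 1/40 among Lucia, Alonso.
Lucia is living and takes 1/40.
Alonso is living and takes 1/40.
Hugo is living and takes 1/20.
Graciela is living and takes 1/20.
Fernando is living and takes 1/5.
Soledad predeceased; the 1/5 allotted to Soledad's branch passes to Soledad's issue by representation.
The 1/5 is divided into 2 equal shares of 1/10 among Ximena, Catalina.
Ximena is living and takes 1/10.
Catalina is living and takes 1/10.
Ines is living and takes 1/5.
Ramiro is living and takes 1/5.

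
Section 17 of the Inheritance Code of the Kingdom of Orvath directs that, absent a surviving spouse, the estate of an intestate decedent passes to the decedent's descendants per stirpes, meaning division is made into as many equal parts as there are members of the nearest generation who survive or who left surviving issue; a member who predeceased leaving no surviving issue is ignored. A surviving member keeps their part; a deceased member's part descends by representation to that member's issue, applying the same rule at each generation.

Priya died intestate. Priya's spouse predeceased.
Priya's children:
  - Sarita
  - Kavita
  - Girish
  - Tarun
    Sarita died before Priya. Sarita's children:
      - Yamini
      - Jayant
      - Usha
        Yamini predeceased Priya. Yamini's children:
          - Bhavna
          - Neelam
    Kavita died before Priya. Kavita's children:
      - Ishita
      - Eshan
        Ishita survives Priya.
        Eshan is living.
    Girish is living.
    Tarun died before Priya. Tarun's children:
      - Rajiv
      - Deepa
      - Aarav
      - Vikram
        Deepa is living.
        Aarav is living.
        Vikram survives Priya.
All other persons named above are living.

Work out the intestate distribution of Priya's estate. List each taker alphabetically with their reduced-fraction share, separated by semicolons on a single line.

There is no surviving spouse, so the entire estate passes to Priya's descendants per stirpes.
The estate is divided into 4 equal shares of 1/4 among Sarita, Kavita, Girish, Tarun.
Sarita predeceased; the 1/4 allotted to Sarita's branch passes to Sarita's issue by representation.
The 1/4 is divided into 3 equal shares of 1/12 among Yamini, Jayant, Usha.
Yamini predeceased; the 1/12 allotted to Yamini's branch passes to Yamini's issue by representation.
The 1/12 is divided into 2 equal shares of 1/24 among Bhavna, Neelam.
Bhavna is living and takes 1/24.
Neelam is living and takes 1/24.
Jayant is living and takes 1/12.
Usha is living and takes 1/12.
Kavita predeceased; the 1/4 allotted to Kavita's branch passes to Kavita's issue by representation.
The 1/4 is divided into 2 equal shares of 1/8 among Ishita, Eshan.
Ishita is living and takes 1/8.
Eshan is living and takes 1/8.
Girish is living and takes 1/4.
Tarun predeceased; the 1/4 allotted to Tarun's branch passes to Tarun's issue by representation.
The 1/4 is divided into 4 equal shares of 1/16 among Rajiv, Deepa, Aarav, Vikram.
Rajiv is living and takes 1/16.
Deepa is living and takes 1/16.
Aarav is living and takes 1/16.
Vikram is living and takes 1/16.

Aarav 1/16; Bhavna 1/24; Deepa 1/16; Eshan 1/8; Girish 1/4; Ishita 1/8; Jayant 1/12; Neelam 1/24; Rajiv 1/16; Usha 1/12; Vikram 1/16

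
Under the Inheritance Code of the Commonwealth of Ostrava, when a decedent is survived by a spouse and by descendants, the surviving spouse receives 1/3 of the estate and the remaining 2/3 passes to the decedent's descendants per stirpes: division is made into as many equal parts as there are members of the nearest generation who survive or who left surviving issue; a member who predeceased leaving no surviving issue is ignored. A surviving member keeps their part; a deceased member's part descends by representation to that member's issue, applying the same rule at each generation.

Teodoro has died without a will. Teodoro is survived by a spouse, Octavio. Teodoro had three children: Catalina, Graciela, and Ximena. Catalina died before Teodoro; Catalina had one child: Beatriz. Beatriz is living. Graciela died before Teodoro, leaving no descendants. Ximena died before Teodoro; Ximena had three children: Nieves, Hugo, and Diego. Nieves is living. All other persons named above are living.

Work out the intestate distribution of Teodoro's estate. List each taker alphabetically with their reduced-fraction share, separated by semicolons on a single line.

Octavio, as surviving spouse, takes 1/3.
The remaining 2/3 passes to Teodoro's descendants per stirpes.
Graciela left no surviving issue, so that branch lapses and is disregarded.
The 2/3 is divided into 2 equal shares of 1/3 among Catalina, Ximena.
Catalina predeceased; the 1/3 allotted to Catalina's branch passes to Catalina's issue by representation.
Beatriz is the sole taker at this level and receives the full 1/3.
Ximena predeceased; the 1/3 allotted to Ximena's branch passes to Ximena's issue by representation.
The 1/3 is divided into 3 equal shares of 1/9 among Nieves, Hugo, Diego.
Nieves is living and takes 1/9.
Hugo is living and takes 1/9.
Diego is living and takes 1/9.

Beatriz 1/3; Diego 1/9; Hugo 1/9; Nieves 1/9; Octavio 1/3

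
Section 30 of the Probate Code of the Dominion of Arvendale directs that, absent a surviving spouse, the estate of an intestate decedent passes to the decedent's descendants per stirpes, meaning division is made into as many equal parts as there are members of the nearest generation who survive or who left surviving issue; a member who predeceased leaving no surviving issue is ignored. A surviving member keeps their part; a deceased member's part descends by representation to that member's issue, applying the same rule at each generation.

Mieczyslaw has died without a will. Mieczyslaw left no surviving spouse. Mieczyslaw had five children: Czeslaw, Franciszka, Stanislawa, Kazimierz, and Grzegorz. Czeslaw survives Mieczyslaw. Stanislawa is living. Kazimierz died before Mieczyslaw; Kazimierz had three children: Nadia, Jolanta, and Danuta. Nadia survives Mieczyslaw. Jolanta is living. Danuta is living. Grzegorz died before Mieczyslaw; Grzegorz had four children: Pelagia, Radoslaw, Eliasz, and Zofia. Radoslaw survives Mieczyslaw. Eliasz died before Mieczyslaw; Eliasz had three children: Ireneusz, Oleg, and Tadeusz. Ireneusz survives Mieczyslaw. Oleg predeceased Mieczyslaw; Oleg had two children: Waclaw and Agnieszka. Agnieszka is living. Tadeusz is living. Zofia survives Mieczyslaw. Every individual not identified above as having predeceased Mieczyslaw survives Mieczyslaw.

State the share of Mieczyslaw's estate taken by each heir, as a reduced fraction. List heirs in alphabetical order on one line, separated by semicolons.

There is no surviving spouse, so the entire estate passes to Mieczyslaw's descendants per stirpes.
The estate is divided into 5 equal shares of 1/5 among Czeslaw, Franciszka, Stanislawa, Kazimierz, Grzegorz.
Czeslaw is living and takes 1/5.
Franciszka is living and takes 1/5.
Stanislawa is living and takes 1/5.
Kazimierz predeceased; the 1/5 allotted to Kazimierz's branch passes to Kazimierz's issue by representation.
The 1/5 is divided into 3 equal shares of 1/15 among Nadia, Jolanta, Danuta.
Nadia is living and takes 1/15.
Jolanta is living and takes 1/15.
Danuta is living and takes 1/15.
Grzegorz predeceased; the 1/5 allotted to Grzegorz's branch passes to Grzegorz's issue by representation.
The 1/5 is divided into 4 equal shares of 1/20 among Pelagia, Radoslaw, Eliasz, Zofia.
Pelagia is living and takes 1/20.
Radoslaw is living and takes 1/20.
Eliasz predeceased; the 1/20 allotted to Eliasz's branch passes to Eliasz's issue by representation.
The 1/20 is divided into 3 equal shares of 1/60 among Ireneusz, Oleg, Tadeusz.
Ireneusz is living and takes 1/60.
Oleg predeceased; the 1/60 allotted to Oleg's branch passes to Oleg's issue by representation.
The 1/60 is divided into 2 equal shares of 1/120 among Waclaw, Agnieszka.
Waclaw is living and takes 1/120.
Agnieszka is living and takes 1/120.
Tadeusz is living and takes 1/60.
Zofia is living and takes 1/20.

Agnieszka 1/120; Czeslaw 1/5; Danuta 1/15; Franciszka 1/5; Ireneusz 1/60; Jolanta 1/15; Nadia 1/15; Pelagia 1/20; Radoslaw 1/20; Stanislawa 1/5; Tadeusz 1/60; Waclaw 1/120; Zofia 1/20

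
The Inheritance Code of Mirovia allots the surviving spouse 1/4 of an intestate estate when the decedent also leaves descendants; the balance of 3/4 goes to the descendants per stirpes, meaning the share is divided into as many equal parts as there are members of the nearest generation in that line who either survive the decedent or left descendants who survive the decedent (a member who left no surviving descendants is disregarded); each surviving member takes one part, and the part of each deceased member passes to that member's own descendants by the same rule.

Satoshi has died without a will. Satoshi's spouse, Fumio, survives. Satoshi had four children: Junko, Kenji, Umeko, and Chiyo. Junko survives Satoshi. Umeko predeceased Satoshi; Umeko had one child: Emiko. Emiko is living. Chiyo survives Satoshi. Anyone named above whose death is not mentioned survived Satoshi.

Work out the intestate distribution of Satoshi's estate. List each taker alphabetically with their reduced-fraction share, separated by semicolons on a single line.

Chiyo 3/16; Emiko 3/16; Fumio 1/4; Junko 3/16; Kenji 3/16

Fumio, as surviving spouse, takes 1/4.
The remaining 3/4 passes to Satoshi's descendants per stirpes.
The 3/4 is divided into 4 equal shares of 3/16 among Junko, Kenji, Umeko, Chiyo.
Junko is living and takes 3/16.
Kenji is living and takes 3/16.
Umeko predeceased; the 3/16 allotted to Umeko's branch passes to Umeko's issue by representation.
Emiko is the sole taker at this level and receives the full 3/16.
Chiyo is living and takes 3/16.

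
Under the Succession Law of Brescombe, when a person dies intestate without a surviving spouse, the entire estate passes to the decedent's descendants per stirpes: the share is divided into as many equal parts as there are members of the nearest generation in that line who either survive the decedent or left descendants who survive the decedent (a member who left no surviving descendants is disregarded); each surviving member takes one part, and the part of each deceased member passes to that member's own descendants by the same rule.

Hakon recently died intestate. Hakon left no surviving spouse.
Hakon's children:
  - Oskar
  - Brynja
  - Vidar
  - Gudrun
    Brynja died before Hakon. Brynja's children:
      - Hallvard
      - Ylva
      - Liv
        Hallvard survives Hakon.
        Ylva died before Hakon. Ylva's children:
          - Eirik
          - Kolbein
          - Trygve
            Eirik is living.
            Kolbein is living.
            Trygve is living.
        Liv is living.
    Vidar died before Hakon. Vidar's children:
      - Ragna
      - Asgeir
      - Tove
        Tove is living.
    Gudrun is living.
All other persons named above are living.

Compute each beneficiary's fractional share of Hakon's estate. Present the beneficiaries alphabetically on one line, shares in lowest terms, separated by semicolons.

There is no surviving spouse, so the entire estate passes to Hakon's descendants per stirpes.
The estate is divided into 4 equal shares of 1/4 among Oskar, Brynja, Vidar, Gudrun.
Oskar is living and takes 1/4.
Brynja predeceased; the 1/4 allotted to Brynja's branch passes to Brynja's issue by representation.
The 1/4 is divided into 3 equal shares of 1/12 among Hallvard, Ylva, Liv.
Hallvard is living and takes 1/12.
Ylva predeceased; the 1/12 allotted to Ylva's branch passes to Ylva's issue by representation.
The 1/12 is divided into 3 equal shares of 1/36 among Eirik, Kolbein, Trygve.
Eirik is living and takes 1/36.
Kolbein is living and takes 1/36.
Trygve is living and takes 1/36.
Liv is living and takes 1/12.
Vidar predeceased; the 1/4 allotted to Vidar's branch passes to Vidar's issue by representation.
The 1/4 is divided into 3 equal shares of 1/12 among Ragna, Asgeir, Tove.
Ragna is living and takes 1/12.
Asgeir is living and takes 1/12.
Tove is living and takes 1/12.
Gudrun is living and takes 1/4.

Asgeir 1/12; Eirik 1/36; Gudrun 1/4; Hallvard 1/12; Kolbein 1/36; Liv 1/12; Oskar 1/4; Ragna 1/12; Tove 1/12; Trygve 1/36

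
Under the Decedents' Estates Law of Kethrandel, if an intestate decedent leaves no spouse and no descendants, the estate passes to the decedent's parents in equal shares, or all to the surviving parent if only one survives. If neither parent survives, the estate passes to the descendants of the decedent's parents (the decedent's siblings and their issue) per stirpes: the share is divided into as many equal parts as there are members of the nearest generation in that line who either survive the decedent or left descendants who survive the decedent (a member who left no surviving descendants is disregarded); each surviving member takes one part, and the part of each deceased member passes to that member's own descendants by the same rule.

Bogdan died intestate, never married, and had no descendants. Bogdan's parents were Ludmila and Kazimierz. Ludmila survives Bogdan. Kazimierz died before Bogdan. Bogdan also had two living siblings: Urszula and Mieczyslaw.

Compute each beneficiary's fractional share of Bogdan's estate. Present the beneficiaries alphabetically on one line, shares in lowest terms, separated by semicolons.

Only one parent, Ludmila, survives, so Ludmila takes the entire estate. The siblings take nothing because a surviving parent has priority.

Ludmila 1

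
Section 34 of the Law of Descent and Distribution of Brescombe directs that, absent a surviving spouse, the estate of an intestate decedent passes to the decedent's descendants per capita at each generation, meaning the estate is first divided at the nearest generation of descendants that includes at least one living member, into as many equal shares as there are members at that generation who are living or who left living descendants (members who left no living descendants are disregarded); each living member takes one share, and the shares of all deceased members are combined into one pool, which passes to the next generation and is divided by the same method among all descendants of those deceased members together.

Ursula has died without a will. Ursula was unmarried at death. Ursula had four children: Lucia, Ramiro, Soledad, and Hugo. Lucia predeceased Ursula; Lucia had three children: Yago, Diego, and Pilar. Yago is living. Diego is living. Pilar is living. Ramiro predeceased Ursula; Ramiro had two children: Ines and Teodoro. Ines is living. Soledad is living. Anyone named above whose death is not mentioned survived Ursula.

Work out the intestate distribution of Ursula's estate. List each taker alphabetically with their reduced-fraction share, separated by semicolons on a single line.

Diego 1/10; Hugo 1/4; Ines 1/10; Pilar 1/10; Soledad 1/4; Teodoro 1/10; Yago 1/10

There is no surviving spouse, so the entire estate passes to Ursula's descendants per capita at each generation.
At generation 1 (Lucia, Ramiro, Soledad, Hugo) there are 4 shares of (1)/4 = 1/4 each.
Living: Soledad and Hugo — each takes 1/4.
Deceased: Lucia and Ramiro. Their combined 1/2 is pooled and carried to generation 2.
At generation 2 (Yago, Diego, Pilar, Ines, Teodoro) there are 5 shares of (1/2)/5 = 1/10 each.
Living: Yago, Diego, Pilar, Ines, and Teodoro — each takes 1/10.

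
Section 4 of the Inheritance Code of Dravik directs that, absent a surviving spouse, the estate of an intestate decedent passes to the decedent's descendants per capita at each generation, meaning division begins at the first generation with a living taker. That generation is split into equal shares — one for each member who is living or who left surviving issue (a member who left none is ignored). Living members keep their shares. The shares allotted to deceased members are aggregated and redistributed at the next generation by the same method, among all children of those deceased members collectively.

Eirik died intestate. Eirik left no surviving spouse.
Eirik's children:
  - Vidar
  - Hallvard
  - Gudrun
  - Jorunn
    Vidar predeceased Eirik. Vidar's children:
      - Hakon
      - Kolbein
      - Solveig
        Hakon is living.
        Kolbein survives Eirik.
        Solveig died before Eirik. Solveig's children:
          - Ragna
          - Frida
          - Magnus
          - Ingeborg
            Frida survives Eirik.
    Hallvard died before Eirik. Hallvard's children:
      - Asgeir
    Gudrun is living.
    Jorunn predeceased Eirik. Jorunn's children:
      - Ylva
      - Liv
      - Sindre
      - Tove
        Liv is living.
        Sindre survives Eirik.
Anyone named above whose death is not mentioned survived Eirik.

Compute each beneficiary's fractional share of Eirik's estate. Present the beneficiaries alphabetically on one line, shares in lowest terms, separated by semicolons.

There is no surviving spouse, so the entire estate passes to Eirik's descendants per capita at each generation.
At generation 1 (Vidar, Hallvard, Gudrun, Jorunn) there are 4 shares of (1)/4 = 1/4 each.
Living: Gudrun — each takes 1/4.
Deceased: Vidar, Hallvard, and Jorunn. Their combined 3/4 is pooled and carried to generation 2.
At generation 2 (Hakon, Kolbein, Solveig, Asgeir, Ylva, Liv, Sindre, Tove) there are 8 shares of (3/4)/8 = 3/32 each.
Living: Hakon, Kolbein, Asgeir, Ylva, Liv, Sindre, and Tove — each takes 3/32.
Deceased: Solveig. That 3/32 share is carried to generation 3.
At generation 3 (Ragna, Frida, Magnus, Ingeborg) there are 4 shares of (3/32)/4 = 3/128 each.
Living: Ragna, Frida, Magnus, and Ingeborg — each takes 3/128.

Asgeir 3/32; Frida 3/128; Gudrun 1/4; Hakon 3/32; Ingeborg 3/128; Kolbein 3/32; Liv 3/32; Magnus 3/128; Ragna 3/128; Sindre 3/32; Tove 3/32; Ylva 3/32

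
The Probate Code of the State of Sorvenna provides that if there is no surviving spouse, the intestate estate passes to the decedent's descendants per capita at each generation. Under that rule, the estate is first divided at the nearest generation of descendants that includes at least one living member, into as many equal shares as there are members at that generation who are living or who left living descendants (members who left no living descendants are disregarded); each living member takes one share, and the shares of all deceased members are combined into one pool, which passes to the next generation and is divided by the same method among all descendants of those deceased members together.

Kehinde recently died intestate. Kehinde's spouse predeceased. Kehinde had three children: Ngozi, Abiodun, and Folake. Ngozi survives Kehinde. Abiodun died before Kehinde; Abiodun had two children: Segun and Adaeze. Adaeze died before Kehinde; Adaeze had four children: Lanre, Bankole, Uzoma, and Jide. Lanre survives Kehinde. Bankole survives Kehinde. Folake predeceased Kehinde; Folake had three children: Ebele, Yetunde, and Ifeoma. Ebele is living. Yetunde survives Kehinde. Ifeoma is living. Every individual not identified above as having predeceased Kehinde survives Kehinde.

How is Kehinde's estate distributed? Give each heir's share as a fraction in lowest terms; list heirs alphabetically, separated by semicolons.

There is no surviving spouse, so the entire estate passes to Kehinde's descendants per capita at each generation.
At generation 1 (Ngozi, Abiodun, Folake) there are 3 shares of (1)/3 = 1/3 each.
Living: Ngozi — each takes 1/3.
Deceased: Abiodun and Folake. Their combined 2/3 is pooled and carried to generation 2.
At generation 2 (Segun, Adaeze, Ebele, Yetunde, Ifeoma) there are 5 shares of (2/3)/5 = 2/15 each.
Living: Segun, Ebele, Yetunde, and Ifeoma — each takes 2/15.
Deceased: Adaeze. That 2/15 share is carried to generation 3.
At generation 3 (Lanre, Bankole, Uzoma, Jide) there are 4 shares of (2/15)/4 = 1/30 each.
Living: Lanre, Bankole, Uzoma, and Jide — each takes 1/30.

Bankole 1/30; Ebele 2/15; Ifeoma 2/15; Jide 1/30; Lanre 1/30; Ngozi 1/3; Segun 2/15; Uzoma 1/30; Yetunde 2/15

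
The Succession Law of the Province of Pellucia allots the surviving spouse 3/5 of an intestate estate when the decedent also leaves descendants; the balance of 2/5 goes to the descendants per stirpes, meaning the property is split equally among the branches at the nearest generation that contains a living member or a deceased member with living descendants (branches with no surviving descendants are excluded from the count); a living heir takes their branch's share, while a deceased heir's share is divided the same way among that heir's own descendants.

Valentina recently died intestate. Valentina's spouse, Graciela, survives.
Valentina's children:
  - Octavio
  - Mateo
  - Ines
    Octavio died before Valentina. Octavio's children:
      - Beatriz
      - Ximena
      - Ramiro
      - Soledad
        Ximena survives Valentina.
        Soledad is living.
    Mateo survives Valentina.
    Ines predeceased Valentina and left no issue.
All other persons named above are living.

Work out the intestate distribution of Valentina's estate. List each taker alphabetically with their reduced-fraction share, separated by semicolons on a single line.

Beatriz 1/20; Graciela 3/5; Mateo 1/5; Ramiro 1/20; Soledad 1/20; Ximena 1/20

Graciela, as surviving spouse, takes 3/5.
The remaining 2/5 passes to Valentina's descendants per stirpes.
Ines left no surviving issue, so that branch lapses and is disregarded.
The 2/5 is divided into 2 equal shares of 1/5 among Octavio, Mateo.
Octavio predeceased; the 1/5 allotted to Octavio's branch passes to Octavio's issue by representation.
The 1/5 is divided into 4 equal shares of 1/20 among Beatriz, Ximena, Ramiro, Soledad.
Beatriz is living and takes 1/20.
Ximena is living and takes 1/20.
Ramiro is living and takes 1/20.
Soledad is living and takes 1/20.
Mateo is living and takes 1/5.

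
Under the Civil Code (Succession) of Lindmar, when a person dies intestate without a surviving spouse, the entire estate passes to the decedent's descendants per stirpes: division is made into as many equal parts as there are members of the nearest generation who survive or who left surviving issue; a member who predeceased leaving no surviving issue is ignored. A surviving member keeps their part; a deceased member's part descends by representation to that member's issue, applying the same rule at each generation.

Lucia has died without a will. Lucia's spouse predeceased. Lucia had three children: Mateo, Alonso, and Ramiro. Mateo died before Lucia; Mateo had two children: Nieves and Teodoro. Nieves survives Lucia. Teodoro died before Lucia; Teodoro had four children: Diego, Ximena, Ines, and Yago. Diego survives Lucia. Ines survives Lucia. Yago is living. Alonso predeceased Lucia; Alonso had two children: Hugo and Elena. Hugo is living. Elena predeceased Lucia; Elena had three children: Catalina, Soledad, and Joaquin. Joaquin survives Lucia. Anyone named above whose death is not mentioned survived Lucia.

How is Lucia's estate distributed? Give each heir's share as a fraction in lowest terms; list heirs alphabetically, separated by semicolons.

There is no surviving spouse, so the entire estate passes to Lucia's descendants per stirpes.
The estate is divided into 3 equal shares of 1/3 among Mateo, Alonso, Ramiro.
Mateo predeceased; the 1/3 allotted to Mateo's branch passes to Mateo's issue by representation.
The 1/3 is divided into 2 equal shares of 1/6 among Nieves, Teodoro.
Nieves is living and takes 1/6.
Teodoro predeceased; the 1/6 allotted to Teodoro's branch passes to Teodoro's issue by representation.
The 1/6 is divided into 4 equal shares of 1/24 among Diego, Ximena, Ines, Yago.
Diego is living and takes 1/24.
Ximena is living and takes 1/24.
Ines is living and takes 1/24.
Yago is living and takes 1/24.
Alonso predeceased; the 1/3 allotted to Alonso's branch passes to Alonso's issue by representation.
The 1/3 is divided into 2 equal shares of 1/6 among Hugo, Elena.
Hugo is living and takes 1/6.
Elena predeceased; the 1/6 allotted to Elena's branch passes to Elena's issue by representation.
The 1/6 is divided into 3 equal shares of 1/18 among Catalina, Soledad, Joaquin.
Catalina is living and takes 1/18.
Soledad is living and takes 1/18.
Joaquin is living and takes 1/18.
Ramiro is living and takes 1/3.

Catalina 1/18; Diego 1/24; Hugo 1/6; Ines 1/24; Joaquin 1/18; Nieves 1/6; Ramiro 1/3; Soledad 1/18; Ximena 1/24; Yago 1/24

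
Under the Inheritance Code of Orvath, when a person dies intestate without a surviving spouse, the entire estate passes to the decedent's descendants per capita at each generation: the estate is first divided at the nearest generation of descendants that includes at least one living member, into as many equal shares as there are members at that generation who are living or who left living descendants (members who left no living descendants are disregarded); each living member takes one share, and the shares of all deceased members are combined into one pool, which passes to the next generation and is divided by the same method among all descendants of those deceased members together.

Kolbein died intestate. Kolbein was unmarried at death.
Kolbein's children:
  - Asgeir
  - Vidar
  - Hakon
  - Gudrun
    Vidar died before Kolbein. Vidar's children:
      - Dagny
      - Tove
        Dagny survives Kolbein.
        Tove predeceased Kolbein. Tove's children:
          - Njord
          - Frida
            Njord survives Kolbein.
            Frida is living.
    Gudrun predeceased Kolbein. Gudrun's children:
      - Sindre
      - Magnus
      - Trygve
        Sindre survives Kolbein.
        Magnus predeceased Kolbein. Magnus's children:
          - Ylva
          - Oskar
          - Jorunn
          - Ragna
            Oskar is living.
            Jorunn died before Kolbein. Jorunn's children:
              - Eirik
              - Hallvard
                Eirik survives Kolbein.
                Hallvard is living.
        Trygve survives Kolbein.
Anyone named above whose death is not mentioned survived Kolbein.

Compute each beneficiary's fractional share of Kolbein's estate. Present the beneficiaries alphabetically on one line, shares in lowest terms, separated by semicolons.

There is no surviving spouse, so the entire estate passes to Kolbein's descendants per capita at each generation.
At generation 1 (Asgeir, Vidar, Hakon, Gudrun) there are 4 shares of (1)/4 = 1/4 each.
Living: Asgeir and Hakon — each takes 1/4.
Deceased: Vidar and Gudrun. Their combined 1/2 is pooled and carried to generation 2.
At generation 2 (Dagny, Tove, Sindre, Magnus, Trygve) there are 5 shares of (1/2)/5 = 1/10 each.
Living: Dagny, Sindre, and Trygve — each takes 1/10.
Deceased: Tove and Magnus. Their combined 1/5 is pooled and carried to generation 3.
At generation 3 (Njord, Frida, Ylva, Oskar, Jorunn, Ragna) there are 6 shares of (1/5)/6 = 1/30 each.
Living: Njord, Frida, Ylva, Oskar, and Ragna — each takes 1/30.
Deceased: Jorunn. That 1/30 share is carried to generation 4.
At generation 4 (Eirik, Hallvard) there are 2 shares of (1/30)/2 = 1/60 each.
Living: Eirik and Hallvard — each takes 1/60.

Asgeir 1/4; Dagny 1/10; Eirik 1/60; Frida 1/30; Hakon 1/4; Hallvard 1/60; Njord 1/30; Oskar 1/30; Ragna 1/30; Sindre 1/10; Trygve 1/10; Ylva 1/30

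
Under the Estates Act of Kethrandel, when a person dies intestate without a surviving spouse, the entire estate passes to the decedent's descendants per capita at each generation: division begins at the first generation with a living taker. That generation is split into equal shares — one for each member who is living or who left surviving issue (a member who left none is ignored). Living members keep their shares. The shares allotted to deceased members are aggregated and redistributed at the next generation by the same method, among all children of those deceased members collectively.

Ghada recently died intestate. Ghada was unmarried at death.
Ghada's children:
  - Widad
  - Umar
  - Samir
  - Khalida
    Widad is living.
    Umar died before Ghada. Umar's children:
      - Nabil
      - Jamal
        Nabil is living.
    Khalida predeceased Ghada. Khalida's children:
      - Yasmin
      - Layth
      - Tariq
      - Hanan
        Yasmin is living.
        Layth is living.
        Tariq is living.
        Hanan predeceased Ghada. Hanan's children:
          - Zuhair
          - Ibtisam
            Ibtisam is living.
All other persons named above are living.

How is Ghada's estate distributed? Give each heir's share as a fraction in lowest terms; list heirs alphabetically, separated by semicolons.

There is no surviving spouse, so the entire estate passes to Ghada's descendants per capita at each generation.
At generation 1 (Widad, Umar, Samir, Khalida) there are 4 shares of (1)/4 = 1/4 each.
Living: Widad and Samir — each takes 1/4.
Deceased: Umar and Khalida. Their combined 1/2 is pooled and carried to generation 2.
At generation 2 (Nabil, Jamal, Yasmin, Layth, Tariq, Hanan) there are 6 shares of (1/2)/6 = 1/12 each.
Living: Nabil, Jamal, Yasmin, Layth, and Tariq — each takes 1/12.
Deceased: Hanan. That 1/12 share is carried to generation 3.
At generation 3 (Zuhair, Ibtisam) there are 2 shares of (1/12)/2 = 1/24 each.
Living: Zuhair and Ibtisam — each takes 1/24.

Ibtisam 1/24; Jamal 1/12; Layth 1/12; Nabil 1/12; Samir 1/4; Tariq 1/12; Widad 1/4; Yasmin 1/12; Zuhair 1/24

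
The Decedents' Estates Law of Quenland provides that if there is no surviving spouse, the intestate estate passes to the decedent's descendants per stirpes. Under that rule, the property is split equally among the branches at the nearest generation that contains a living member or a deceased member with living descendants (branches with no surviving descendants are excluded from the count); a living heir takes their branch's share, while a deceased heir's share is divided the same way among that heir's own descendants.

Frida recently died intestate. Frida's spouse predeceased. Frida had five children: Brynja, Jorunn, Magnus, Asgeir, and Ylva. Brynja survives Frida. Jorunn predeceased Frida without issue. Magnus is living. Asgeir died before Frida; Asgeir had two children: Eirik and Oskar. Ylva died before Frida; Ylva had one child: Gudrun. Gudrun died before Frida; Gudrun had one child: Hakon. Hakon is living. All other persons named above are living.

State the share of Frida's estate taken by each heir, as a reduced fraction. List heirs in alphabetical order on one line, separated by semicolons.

There is no surviving spouse, so the entire estate passes to Frida's descendants per stirpes.
Jorunn left no surviving issue, so that branch lapses and is disregarded.
The estate is divided into 4 equal shares of 1/4 among Brynja, Magnus, Asgeir, Ylva.
Brynja is living and takes 1/4.
Magnus is living and takes 1/4.
Asgeir predeceased; the 1/4 allotted to Asgeir's branch passes to Asgeir's issue by representation.
The 1/4 is divided into 2 equal shares of 1/8 among Eirik, Oskar.
Eirik is living and takes 1/8.
Oskar is living and takes 1/8.
Ylva predeceased; the 1/4 allotted to Ylva's branch passes to Ylva's issue by representation.
Gudrun's line is the sole branch at this level, so the full 1/4 passes to Gudrun's issue by representation.
Hakon is the sole taker at this level and receives the full 1/4.

Brynja 1/4; Eirik 1/8; Hakon 1/4; Magnus 1/4; Oskar 1/8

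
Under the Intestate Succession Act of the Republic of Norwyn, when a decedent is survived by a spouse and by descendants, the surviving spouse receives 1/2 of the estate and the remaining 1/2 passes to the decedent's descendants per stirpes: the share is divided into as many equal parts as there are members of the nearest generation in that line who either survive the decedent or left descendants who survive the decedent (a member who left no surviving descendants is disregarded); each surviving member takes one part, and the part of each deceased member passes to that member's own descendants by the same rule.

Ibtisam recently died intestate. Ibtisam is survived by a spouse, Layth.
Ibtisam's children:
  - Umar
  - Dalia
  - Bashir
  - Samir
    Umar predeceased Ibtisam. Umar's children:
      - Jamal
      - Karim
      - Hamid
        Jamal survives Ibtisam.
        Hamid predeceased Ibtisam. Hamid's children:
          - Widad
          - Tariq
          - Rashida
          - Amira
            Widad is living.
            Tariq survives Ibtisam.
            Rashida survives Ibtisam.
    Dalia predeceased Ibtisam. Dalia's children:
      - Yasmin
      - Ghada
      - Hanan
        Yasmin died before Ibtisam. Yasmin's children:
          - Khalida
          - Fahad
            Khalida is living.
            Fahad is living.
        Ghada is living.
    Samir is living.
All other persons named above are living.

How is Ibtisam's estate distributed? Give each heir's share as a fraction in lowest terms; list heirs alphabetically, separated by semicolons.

Layth, as surviving spouse, takes 1/2.
The remaining 1/2 passes to Ibtisam's descendants per stirpes.
The 1/2 is divided into 4 equal shares of 1/8 among Umar, Dalia, Bashir, Samir.
Umar predeceased; the 1/8 allotted to Umar's branch passes to Umar's issue by representation.
The 1/8 is divided into 3 equal shares of 1/24 among Jamal, Karim, Hamid.
Jamal is living and takes 1/24.
Karim is living and takes 1/24.
Hamid predeceased; the 1/24 allotted to Hamid's branch passes to Hamid's issue by representation.
The 1/24 is divided into 4 equal shares of 1/96 among Widad, Tariq, Rashida, Amira.
Widad is living and takes 1/96.
Tariq is living and takes 1/96.
Rashida is living and takes 1/96.
Amira is living and takes 1/96.
Dalia predeceased; the 1/8 allotted to Dalia's branch passes to Dalia's issue by representation.
The 1/8 is divided into 3 equal shares of 1/24 among Yasmin, Ghada, Hanan.
Yasmin predeceased; the 1/24 allotted to Yasmin's branch passes to Yasmin's issue by representation.
The 1/24 is divided into 2 equal shares of 1/48 among Khalida, Fahad.
Khalida is living and takes 1/48.
Fahad is living and takes 1/48.
Ghada is living and takes 1/24.
Hanan is living and takes 1/24.
Bashir is living and takes 1/8.
Samir is living and takes 1/8.

Amira 1/96; Bashir 1/8; Fahad 1/48; Ghada 1/24; Hanan 1/24; Jamal 1/24; Karim 1/24; Khalida 1/48; Layth 1/2; Rashida 1/96; Samir 1/8; Tariq 1/96; Widad 1/96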